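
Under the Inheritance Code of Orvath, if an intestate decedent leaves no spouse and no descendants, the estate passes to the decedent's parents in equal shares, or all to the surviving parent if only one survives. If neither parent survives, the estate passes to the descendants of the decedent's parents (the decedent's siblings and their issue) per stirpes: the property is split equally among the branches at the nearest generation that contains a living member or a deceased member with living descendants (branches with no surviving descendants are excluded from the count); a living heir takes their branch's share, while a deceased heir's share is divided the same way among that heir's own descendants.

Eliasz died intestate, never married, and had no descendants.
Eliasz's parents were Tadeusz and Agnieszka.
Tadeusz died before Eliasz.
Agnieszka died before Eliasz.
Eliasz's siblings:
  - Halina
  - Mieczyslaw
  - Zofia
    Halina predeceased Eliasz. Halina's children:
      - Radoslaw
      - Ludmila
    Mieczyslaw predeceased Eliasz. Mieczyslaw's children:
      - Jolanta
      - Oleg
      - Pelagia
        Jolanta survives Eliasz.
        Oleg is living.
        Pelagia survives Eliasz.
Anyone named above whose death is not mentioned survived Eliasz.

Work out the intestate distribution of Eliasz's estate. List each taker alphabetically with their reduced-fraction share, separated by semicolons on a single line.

Neither parent survives and there are no descendants, so the estate passes to Eliasz's siblings and their issue per stirpes.
The estate is divided into 3 equal shares of 1/3 among Halina, Mieczyslaw, Zofia.
Halina predeceased; the 1/3 allotted to Halina's branch passes to Halina's issue by representation.
The 1/3 is divided into 2 equal shares of 1/6 among Radoslaw, Ludmila.
Radoslaw is living and takes 1/6.
Ludmila is living and takes 1/6.
Mieczyslaw predeceased; the 1/3 allotted to Mieczyslaw's branch passes to Mieczyslaw's issue by representation.
The 1/3 is divided into 3 equal shares of 1/9 among Jolanta, Oleg, Pelagia.
Jolanta is living and takes 1/9.
Oleg is living and takes 1/9.
Pelagia is living and takes 1/9.
Zofia is living and takes 1/3.

Jolanta 1/9; Ludmila 1/6; Oleg 1/9; Pelagia 1/9; Radoslaw 1/6; Zofia 1/3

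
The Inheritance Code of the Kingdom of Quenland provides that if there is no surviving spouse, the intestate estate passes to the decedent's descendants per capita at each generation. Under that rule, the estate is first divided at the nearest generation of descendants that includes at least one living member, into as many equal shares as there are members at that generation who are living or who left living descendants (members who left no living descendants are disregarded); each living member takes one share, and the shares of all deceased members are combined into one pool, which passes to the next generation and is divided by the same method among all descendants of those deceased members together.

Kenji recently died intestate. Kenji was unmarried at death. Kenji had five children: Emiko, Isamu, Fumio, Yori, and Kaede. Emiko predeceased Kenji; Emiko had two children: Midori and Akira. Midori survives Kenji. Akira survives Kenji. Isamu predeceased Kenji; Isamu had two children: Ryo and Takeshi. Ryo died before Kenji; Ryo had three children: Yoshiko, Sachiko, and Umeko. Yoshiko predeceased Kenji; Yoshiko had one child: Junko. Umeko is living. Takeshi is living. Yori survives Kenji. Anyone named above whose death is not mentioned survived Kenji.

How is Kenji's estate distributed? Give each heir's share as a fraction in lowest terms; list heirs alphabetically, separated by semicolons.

There is no surviving spouse, so the entire estate passes to Kenji's descendants per capita at each generation.
At generation 1 (Emiko, Isamu, Fumio, Yori, Kaede) there are 5 shares of (1)/5 = 1/5 each.
Living: Fumio, Yori, and Kaede — each takes 1/5.
Deceased: Emiko and Isamu. Their combined 2/5 is pooled and carried to generation 2.
At generation 2 (Midori, Akira, Ryo, Takeshi) there are 4 shares of (2/5)/4 = 1/10 each.
Living: Midori, Akira, and Takeshi — each takes 1/10.
Deceased: Ryo. That 1/10 share is carried to generation 3.
At generation 3 (Yoshiko, Sachiko, Umeko) there are 3 shares of (1/10)/3 = 1/30 each.
Living: Sachiko and Umeko — each takes 1/30.
Deceased: Yoshiko. That 1/30 share is carried to generation 4.
At generation 4 (Junko) there are 1 shares of (1/30)/1 = 1/30 each.
Living: Junko — each takes 1/30.

Akira 1/10; Fumio 1/5; Junko 1/30; Kaede 1/5; Midori 1/10; Sachiko 1/30; Takeshi 1/10; Umeko 1/30; Yori 1/5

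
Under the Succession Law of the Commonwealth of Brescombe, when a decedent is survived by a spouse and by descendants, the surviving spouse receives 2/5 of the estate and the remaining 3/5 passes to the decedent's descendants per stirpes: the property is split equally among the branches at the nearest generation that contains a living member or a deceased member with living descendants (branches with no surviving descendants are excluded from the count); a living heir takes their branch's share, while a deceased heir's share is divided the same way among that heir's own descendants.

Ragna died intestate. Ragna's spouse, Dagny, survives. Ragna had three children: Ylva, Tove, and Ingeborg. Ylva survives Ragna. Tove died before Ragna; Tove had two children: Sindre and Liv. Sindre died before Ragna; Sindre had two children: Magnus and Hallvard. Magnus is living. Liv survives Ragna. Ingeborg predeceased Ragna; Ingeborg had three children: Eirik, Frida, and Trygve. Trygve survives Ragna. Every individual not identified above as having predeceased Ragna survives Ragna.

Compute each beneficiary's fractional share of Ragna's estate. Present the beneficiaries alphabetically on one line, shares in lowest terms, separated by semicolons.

Dagny 2/5; Eirik 1/15; Frida 1/15; Hallvard 1/20; Liv 1/10; Magnus 1/20; Trygve 1/15; Ylva 1/5

Dagny, as surviving spouse, takes 2/5.
The remaining 3/5 passes to Ragna's descendants per stirpes.
The 3/5 is divided into 3 equal shares of 1/5 among Ylva, Tove, Ingeborg.
Ylva is living and takes 1/5.
Tove predeceased; the 1/5 allotted to Tove's branch passes to Tove's issue by representation.
The 1/5 is divided into 2 equal shares of 1/10 among Sindre, Liv.
Sindre predeceased; the 1/10 allotted to Sindre's branch passes to Sindre's issue by representation.
The 1/10 is divided into 2 equal shares of 1/20 among Magnus, Hallvard.
Magnus is living and takes 1/20.
Hallvard is living and takes 1/20.
Liv is living and takes 1/10.
Ingeborg predeceased; the 1/5 allotted to Ingeborg's branch passes to Ingeborg's issue by representation.
The 1/5 is divided into 3 equal shares of 1/15 among Eirik, Frida, Trygve.
Eirik is living and takes 1/15.
Frida is living and takes 1/15.
Trygve is living and takes 1/15.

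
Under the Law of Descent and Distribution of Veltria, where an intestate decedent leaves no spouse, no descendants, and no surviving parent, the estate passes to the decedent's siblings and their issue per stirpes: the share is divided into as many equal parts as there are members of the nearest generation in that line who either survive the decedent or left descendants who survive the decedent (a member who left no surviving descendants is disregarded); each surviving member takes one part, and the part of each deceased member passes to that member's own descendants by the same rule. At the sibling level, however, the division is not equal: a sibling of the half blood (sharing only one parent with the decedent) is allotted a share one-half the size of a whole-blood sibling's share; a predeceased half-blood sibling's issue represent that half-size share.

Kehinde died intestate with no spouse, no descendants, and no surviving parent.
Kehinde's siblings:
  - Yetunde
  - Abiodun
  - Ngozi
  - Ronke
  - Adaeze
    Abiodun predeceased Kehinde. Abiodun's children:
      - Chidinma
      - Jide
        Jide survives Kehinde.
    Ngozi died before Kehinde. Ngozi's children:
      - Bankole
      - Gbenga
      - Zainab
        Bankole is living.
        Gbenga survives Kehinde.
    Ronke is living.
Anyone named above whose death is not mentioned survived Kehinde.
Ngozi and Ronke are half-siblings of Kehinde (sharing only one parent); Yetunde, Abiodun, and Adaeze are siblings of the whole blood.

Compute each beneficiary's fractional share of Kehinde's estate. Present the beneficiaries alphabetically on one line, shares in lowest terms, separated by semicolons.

Adaeze 1/4; Bankole 1/24; Chidinma 1/8; Gbenga 1/24; Jide 1/8; Ronke 1/8; Yetunde 1/4; Zainab 1/24

No spouse, descendants, or parent survives, so the estate passes to Kehinde's siblings per stirpes.
Half-blood siblings count for one-half the weight of whole-blood siblings at the initial division.
Dividing 1 in proportion to weights (total weight 4): Yetunde (weight 1) → 1/4; Abiodun (weight 1) → 1/4; Ngozi (weight 1/2) → 1/8; Ronke (weight 1/2) → 1/8; Adaeze (weight 1) → 1/4.
Yetunde is living and takes 1/4.
Abiodun predeceased; the 1/4 allotted to Abiodun's branch passes to Abiodun's issue by representation.
The 1/4 is divided into 2 equal shares of 1/8 among Chidinma, Jide.
Chidinma is living and takes 1/8.
Jide is living and takes 1/8.
Ngozi predeceased; the 1/8 allotted to Ngozi's branch passes to Ngozi's issue by representation.
The 1/8 is divided into 3 equal shares of 1/24 among Bankole, Gbenga, Zainab.
Bankole is living and takes 1/24.
Gbenga is living and takes 1/24.
Zainab is living and takes 1/24.
Ronke is living and takes 1/8.
Adaeze is living and takes 1/4.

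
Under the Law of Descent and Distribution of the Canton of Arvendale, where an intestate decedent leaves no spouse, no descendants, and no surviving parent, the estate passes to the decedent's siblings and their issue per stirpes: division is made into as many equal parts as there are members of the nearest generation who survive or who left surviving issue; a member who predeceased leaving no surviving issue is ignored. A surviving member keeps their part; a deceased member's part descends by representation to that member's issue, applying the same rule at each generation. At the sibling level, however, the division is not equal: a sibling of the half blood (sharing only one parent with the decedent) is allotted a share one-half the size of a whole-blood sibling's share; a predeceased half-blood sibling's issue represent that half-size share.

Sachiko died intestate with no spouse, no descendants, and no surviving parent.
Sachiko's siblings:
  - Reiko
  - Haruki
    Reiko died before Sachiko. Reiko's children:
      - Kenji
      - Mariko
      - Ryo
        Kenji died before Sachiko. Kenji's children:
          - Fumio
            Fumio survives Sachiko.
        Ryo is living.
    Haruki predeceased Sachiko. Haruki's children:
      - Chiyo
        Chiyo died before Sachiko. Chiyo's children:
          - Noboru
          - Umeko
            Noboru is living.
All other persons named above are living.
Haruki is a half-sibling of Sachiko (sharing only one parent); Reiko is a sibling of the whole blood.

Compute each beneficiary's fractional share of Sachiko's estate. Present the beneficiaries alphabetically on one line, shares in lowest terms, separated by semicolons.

No spouse, descendants, or parent survives, so the estate passes to Sachiko's siblings per stirpes.
Half-blood siblings count for one-half the weight of whole-blood siblings at the initial division.
Dividing 1 in proportion to weights (total weight 3/2): Reiko (weight 1) → 2/3; Haruki (weight 1/2) → 1/3.
Reiko predeceased; the 2/3 allotted to Reiko's branch passes to Reiko's issue by representation.
The 2/3 is divided into 3 equal shares of 2/9 among Kenji, Mariko, Ryo.
Kenji predeceased; the 2/9 allotted to Kenji's branch passes to Kenji's issue by representation.
Fumio is the sole taker at this level and receives the full 2/9.
Mariko is living and takes 2/9.
Ryo is living and takes 2/9.
Haruki predeceased; the 1/3 allotted to Haruki's branch passes to Haruki's issue by representation.
Chiyo's line is the sole branch at this level, so the full 1/3 passes to Chiyo's issue by representation.
The 1/3 is divided into 2 equal shares of 1/6 among Noboru, Umeko.
Noboru is living and takes 1/6.
Umeko is living and takes 1/6.

Fumio 2/9; Mariko 2/9; Noboru 1/6; Ryo 2/9; Umeko 1/6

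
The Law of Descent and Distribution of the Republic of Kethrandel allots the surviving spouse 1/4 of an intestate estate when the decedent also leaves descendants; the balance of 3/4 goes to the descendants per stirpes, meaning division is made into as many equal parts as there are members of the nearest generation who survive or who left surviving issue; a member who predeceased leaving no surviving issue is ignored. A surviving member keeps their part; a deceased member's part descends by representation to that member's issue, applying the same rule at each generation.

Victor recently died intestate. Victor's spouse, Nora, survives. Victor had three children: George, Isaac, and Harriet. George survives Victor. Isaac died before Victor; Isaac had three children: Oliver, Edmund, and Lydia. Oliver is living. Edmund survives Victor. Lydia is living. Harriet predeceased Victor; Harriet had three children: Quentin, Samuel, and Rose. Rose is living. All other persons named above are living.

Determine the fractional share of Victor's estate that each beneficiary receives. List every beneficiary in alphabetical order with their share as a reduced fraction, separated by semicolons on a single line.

Nora, as surviving spouse, takes 1/4.
The remaining 3/4 passes to Victor's descendants per stirpes.
The 3/4 is divided into 3 equal shares of 1/4 among George, Isaac, Harriet.
George is living and takes 1/4.
Isaac predeceased; the 1/4 allotted to Isaac's branch passes to Isaac's issue by representation.
The 1/4 is divided into 3 equal shares of 1/12 among Oliver, Edmund, Lydia.
Oliver is living and takes 1/12.
Edmund is living and takes 1/12.
Lydia is living and takes 1/12.
Harriet predeceased; the 1/4 allotted to Harriet's branch passes to Harriet's issue by representation.
The 1/4 is divided into 3 equal shares of 1/12 among Quentin, Samuel, Rose.
Quentin is living and takes 1/12.
Samuel is living and takes 1/12.
Rose is living and takes 1/12.

Edmund 1/12; George 1/4; Lydia 1/12; Nora 1/4; Oliver 1/12; Quentin 1/12; Rose 1/12; Samuel 1/12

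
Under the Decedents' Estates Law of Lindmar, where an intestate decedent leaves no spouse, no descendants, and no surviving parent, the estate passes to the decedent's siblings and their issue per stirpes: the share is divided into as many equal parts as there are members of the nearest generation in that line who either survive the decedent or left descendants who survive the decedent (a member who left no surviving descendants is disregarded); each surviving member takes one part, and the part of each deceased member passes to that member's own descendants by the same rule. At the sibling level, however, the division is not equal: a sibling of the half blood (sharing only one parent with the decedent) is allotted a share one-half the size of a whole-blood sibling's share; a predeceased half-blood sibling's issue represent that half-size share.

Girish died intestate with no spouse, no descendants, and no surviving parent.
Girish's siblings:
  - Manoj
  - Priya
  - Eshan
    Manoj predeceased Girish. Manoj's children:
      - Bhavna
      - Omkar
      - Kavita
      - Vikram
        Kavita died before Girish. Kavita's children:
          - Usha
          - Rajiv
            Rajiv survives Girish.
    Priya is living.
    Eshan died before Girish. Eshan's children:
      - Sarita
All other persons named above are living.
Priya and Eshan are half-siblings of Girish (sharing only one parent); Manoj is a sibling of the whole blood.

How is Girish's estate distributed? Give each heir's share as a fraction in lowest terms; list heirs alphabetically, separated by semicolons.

No spouse, descendants, or parent survives, so the estate passes to Girish's siblings per stirpes.
Half-blood siblings count for one-half the weight of whole-blood siblings at the initial division.
Dividing 1 in proportion to weights (total weight 2): Manoj (weight 1) → 1/2; Priya (weight 1/2) → 1/4; Eshan (weight 1/2) → 1/4.
Manoj predeceased; the 1/2 allotted to Manoj's branch passes to Manoj's issue by representation.
The 1/2 is divided into 4 equal shares of 1/8 among Bhavna, Omkar, Kavita, Vikram.
Bhavna is living and takes 1/8.
Omkar is living and takes 1/8.
Kavita predeceased; the 1/8 allotted to Kavita's branch passes to Kavita's issue by representation.
The 1/8 is divided into 2 equal shares of 1/16 among Usha, Rajiv.
Usha is living and takes 1/16.
Rajiv is living and takes 1/16.
Vikram is living and takes 1/8.
Priya is living and takes 1/4.
Eshan predeceased; the 1/4 allotted to Eshan's branch passes to Eshan's issue by representation.
Sarita is the sole taker at this level and receives the full 1/4.

Bhavna 1/8; Omkar 1/8; Priya 1/4; Rajiv 1/16; Sarita 1/4; Usha 1/16; Vikram 1/8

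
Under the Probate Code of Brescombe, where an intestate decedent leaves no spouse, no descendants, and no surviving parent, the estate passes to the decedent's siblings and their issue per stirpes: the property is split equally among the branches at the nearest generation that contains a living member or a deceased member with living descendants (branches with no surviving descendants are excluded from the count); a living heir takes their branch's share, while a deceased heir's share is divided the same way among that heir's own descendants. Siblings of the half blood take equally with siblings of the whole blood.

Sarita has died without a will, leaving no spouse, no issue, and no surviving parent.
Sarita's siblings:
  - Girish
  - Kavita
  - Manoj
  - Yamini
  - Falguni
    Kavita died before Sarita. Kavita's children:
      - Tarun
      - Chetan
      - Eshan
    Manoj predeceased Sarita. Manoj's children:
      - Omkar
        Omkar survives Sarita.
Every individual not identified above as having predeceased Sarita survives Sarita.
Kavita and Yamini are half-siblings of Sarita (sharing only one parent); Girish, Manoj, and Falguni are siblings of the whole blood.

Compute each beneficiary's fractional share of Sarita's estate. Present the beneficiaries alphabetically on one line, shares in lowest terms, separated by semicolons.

No spouse, descendants, or parent survives, so the estate passes to Sarita's siblings per stirpes.
Half-blood and whole-blood siblings take equally under the stated rule.
The estate is divided into 5 equal shares of 1/5 among Girish, Kavita, Manoj, Yamini, Falguni.
Girish is living and takes 1/5.
Kavita predeceased; the 1/5 allotted to Kavita's branch passes to Kavita's issue by representation.
The 1/5 is divided into 3 equal shares of 1/15 among Tarun, Chetan, Eshan.
Tarun is living and takes 1/15.
Chetan is living and takes 1/15.
Eshan is living and takes 1/15.
Manoj predeceased; the 1/5 allotted to Manoj's branch passes to Manoj's issue by representation.
Omkar is the sole taker at this level and receives the full 1/5.
Yamini is living and takes 1/5.
Falguni is living and takes 1/5.

Chetan 1/15; Eshan 1/15; Falguni 1/5; Girish 1/5; Omkar 1/5; Tarun 1/15; Yamini 1/5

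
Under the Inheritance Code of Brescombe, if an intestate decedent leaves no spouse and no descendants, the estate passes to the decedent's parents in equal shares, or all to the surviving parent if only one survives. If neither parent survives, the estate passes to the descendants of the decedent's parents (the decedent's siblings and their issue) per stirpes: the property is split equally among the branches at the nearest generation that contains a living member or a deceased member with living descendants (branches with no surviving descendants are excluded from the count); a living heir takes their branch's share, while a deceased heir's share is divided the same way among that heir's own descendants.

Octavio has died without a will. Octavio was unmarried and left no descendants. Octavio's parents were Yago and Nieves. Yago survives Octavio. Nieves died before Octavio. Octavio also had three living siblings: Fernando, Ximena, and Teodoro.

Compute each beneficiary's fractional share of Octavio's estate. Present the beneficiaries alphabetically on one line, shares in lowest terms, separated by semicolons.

Only one parent, Yago, survives, so Yago takes the entire estate. The siblings take nothing because a surviving parent has priority.

Yago 1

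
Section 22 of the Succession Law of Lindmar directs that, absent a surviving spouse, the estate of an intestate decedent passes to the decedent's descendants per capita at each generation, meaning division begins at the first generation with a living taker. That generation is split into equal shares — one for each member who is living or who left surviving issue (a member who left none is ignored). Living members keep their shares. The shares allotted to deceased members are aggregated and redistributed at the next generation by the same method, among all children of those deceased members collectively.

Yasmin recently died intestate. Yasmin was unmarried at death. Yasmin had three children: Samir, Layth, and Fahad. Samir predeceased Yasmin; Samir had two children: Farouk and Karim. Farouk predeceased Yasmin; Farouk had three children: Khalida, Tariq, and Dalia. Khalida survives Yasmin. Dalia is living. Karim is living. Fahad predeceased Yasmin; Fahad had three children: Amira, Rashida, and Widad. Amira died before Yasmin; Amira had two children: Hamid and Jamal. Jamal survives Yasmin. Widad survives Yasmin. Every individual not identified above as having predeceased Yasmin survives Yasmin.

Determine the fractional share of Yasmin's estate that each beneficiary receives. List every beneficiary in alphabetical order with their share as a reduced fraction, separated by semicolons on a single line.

Dalia 4/75; Hamid 4/75; Jamal 4/75; Karim 2/15; Khalida 4/75; Layth 1/3; Rashida 2/15; Tariq 4/75; Widad 2/15

There is no surviving spouse, so the entire estate passes to Yasmin's descendants per capita at each generation.
At generation 1 (Samir, Layth, Fahad) there are 3 shares of (1)/3 = 1/3 each.
Living: Layth — each takes 1/3.
Deceased: Samir and Fahad. Their combined 2/3 is pooled and carried to generation 2.
At generation 2 (Farouk, Karim, Amira, Rashida, Widad) there are 5 shares of (2/3)/5 = 2/15 each.
Living: Karim, Rashida, and Widad — each takes 2/15.
Deceased: Farouk and Amira. Their combined 4/15 is pooled and carried to generation 3.
At generation 3 (Khalida, Tariq, Dalia, Hamid, Jamal) there are 5 shares of (4/15)/5 = 4/75 each.
Living: Khalida, Tariq, Dalia, Hamid, and Jamal — each takes 4/75.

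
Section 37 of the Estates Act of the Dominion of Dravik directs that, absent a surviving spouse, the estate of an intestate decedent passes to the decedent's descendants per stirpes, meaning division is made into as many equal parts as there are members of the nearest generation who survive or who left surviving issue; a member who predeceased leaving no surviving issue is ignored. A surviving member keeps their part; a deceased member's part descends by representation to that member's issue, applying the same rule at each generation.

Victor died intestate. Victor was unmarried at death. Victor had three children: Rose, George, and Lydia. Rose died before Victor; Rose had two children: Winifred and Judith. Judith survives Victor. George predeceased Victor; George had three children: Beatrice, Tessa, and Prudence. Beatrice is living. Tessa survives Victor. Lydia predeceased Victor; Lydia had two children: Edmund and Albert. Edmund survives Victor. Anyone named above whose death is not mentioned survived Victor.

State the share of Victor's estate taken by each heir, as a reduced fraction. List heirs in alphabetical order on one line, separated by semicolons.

There is no surviving spouse, so the entire estate passes to Victor's descendants per stirpes.
The estate is divided into 3 equal shares of 1/3 among Rose, George, Lydia.
Rose predeceased; the 1/3 allotted to Rose's branch passes to Rose's issue by representation.
The 1/3 is divided into 2 equal shares of 1/6 among Winifred, Judith.
Winifred is living and takes 1/6.
Judith is living and takes 1/6.
George predeceased; the 1/3 allotted to George's branch passes to George's issue by representation.
The 1/3 is divided into 3 equal shares of 1/9 among Beatrice, Tessa, Prudence.
Beatrice is living and takes 1/9.
Tessa is living and takes 1/9.
Prudence is living and takes 1/9.
Lydia predeceased; the 1/3 allotted to Lydia's branch passes to Lydia's issue by representation.
The 1/3 is divided into 2 equal shares of 1/6 among Edmund, Albert.
Edmund is living and takes 1/6.
Albert is living and takes 1/6.

Albert 1/6; Beatrice 1/9; Edmund 1/6; Judith 1/6; Prudence 1/9; Tessa 1/9; Winifred 1/6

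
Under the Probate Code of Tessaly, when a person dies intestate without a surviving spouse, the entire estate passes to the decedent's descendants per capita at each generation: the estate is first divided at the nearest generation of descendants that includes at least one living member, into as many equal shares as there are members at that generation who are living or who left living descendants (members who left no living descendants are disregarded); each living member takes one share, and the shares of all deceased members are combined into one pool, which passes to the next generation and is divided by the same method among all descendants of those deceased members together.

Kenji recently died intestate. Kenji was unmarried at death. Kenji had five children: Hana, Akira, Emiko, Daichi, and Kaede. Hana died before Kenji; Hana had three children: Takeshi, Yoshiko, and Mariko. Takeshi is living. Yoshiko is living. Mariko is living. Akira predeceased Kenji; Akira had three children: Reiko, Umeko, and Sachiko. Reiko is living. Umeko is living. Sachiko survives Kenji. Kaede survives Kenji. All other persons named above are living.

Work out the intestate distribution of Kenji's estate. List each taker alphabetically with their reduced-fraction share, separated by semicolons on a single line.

Daichi 1/5; Emiko 1/5; Kaede 1/5; Mariko 1/15; Reiko 1/15; Sachiko 1/15; Takeshi 1/15; Umeko 1/15; Yoshiko 1/15

There is no surviving spouse, so the entire estate passes to Kenji's descendants per capita at each generation.
At generation 1 (Hana, Akira, Emiko, Daichi, Kaede) there are 5 shares of (1)/5 = 1/5 each.
Living: Emiko, Daichi, and Kaede — each takes 1/5.
Deceased: Hana and Akira. Their combined 2/5 is pooled and carried to generation 2.
At generation 2 (Takeshi, Yoshiko, Mariko, Reiko, Umeko, Sachiko) there are 6 shares of (2/5)/6 = 1/15 each.
Living: Takeshi, Yoshiko, Mariko, Reiko, Umeko, and Sachiko — each takes 1/15.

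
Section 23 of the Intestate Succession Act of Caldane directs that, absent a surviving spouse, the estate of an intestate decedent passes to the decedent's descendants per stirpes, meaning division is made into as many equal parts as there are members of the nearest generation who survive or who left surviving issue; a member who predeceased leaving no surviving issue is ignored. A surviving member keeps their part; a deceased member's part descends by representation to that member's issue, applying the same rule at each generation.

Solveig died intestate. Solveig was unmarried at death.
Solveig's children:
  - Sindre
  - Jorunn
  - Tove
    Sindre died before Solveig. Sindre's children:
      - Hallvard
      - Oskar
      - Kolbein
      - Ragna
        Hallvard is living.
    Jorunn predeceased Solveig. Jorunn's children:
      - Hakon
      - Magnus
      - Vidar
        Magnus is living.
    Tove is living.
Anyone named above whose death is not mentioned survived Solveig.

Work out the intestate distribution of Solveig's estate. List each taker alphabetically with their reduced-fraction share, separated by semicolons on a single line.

Hakon 1/9; Hallvard 1/12; Kolbein 1/12; Magnus 1/9; Oskar 1/12; Ragna 1/12; Tove 1/3; Vidar 1/9

There is no surviving spouse, so the entire estate passes to Solveig's descendants per stirpes.
The estate is divided into 3 equal shares of 1/3 among Sindre, Jorunn, Tove.
Sindre predeceased; the 1/3 allotted to Sindre's branch passes to Sindre's issue by representation.
The 1/3 is divided into 4 equal shares of 1/12 among Hallvard, Oskar, Kolbein, Ragna.
Hallvard is living and takes 1/12.
Oskar is living and takes 1/12.
Kolbein is living and takes 1/12.
Ragna is living and takes 1/12.
Jorunn predeceased; the 1/3 allotted to Jorunn's branch passes to Jorunn's issue by representation.
The 1/3 is divided into 3 equal shares of 1/9 among Hakon, Magnus, Vidar.
Hakon is living and takes 1/9.
Magnus is living and takes 1/9.
Vidar is living and takes 1/9.
Tove is living and takes 1/3.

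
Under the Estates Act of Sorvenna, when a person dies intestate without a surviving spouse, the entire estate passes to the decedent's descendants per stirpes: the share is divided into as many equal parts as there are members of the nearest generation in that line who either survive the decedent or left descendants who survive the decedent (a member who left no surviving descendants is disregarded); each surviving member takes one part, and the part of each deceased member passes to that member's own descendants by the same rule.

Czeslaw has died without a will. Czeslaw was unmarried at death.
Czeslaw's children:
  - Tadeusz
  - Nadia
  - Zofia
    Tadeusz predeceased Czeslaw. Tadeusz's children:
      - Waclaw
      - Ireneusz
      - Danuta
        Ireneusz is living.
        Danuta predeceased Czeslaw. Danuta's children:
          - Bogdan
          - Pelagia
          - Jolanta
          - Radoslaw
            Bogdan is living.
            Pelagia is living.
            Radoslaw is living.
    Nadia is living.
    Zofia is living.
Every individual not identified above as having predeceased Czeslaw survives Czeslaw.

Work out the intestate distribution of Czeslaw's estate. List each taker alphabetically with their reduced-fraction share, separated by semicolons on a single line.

There is no surviving spouse, so the entire estate passes to Czeslaw's descendants per stirpes.
The estate is divided into 3 equal shares of 1/3 among Tadeusz, Nadia, Zofia.
Tadeusz predeceased; the 1/3 allotted to Tadeusz's branch passes to Tadeusz's issue by representation.
The 1/3 is divided into 3 equal shares of 1/9 among Waclaw, Ireneusz, Danuta.
Waclaw is living and takes 1/9.
Ireneusz is living and takes 1/9.
Danuta predeceased; the 1/9 allotted to Danuta's branch passes to Danuta's issue by representation.
The 1/9 is divided into 4 equal shares of 1/36 among Bogdan, Pelagia, Jolanta, Radoslaw.
Bogdan is living and takes 1/36.
Pelagia is living and takes 1/36.
Jolanta is living and takes 1/36.
Radoslaw is living and takes 1/36.
Nadia is living and takes 1/3.
Zofia is living and takes 1/3.

Bogdan 1/36; Ireneusz 1/9; Jolanta 1/36; Nadia 1/3; Pelagia 1/36; Radoslaw 1/36; Waclaw 1/9; Zofia 1/3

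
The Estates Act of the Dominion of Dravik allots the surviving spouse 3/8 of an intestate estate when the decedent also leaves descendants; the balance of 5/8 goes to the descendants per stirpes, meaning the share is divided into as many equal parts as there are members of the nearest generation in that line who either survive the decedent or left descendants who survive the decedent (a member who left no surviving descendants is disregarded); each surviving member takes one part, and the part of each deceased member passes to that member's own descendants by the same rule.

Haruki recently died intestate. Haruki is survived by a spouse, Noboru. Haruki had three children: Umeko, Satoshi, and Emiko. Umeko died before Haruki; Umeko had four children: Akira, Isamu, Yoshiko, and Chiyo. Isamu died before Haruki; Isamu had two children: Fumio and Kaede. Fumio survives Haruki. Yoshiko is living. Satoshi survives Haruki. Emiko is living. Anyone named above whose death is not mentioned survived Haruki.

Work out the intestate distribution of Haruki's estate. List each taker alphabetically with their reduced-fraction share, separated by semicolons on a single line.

Noboru, as surviving spouse, takes 3/8.
The remaining 5/8 passes to Haruki's descendants per stirpes.
The 5/8 is divided into 3 equal shares of 5/24 among Umeko, Satoshi, Emiko.
Umeko predeceased; the 5/24 allotted to Umeko's branch passes to Umeko's issue by representation.
The 5/24 is divided into 4 equal shares of 5/96 among Akira, Isamu, Yoshiko, Chiyo.
Akira is living and takes 5/96.
Isamu predeceased; the 5/96 allotted to Isamu's branch passes to Isamu's issue by representation.
The 5/96 is divided into 2 equal shares of 5/192 among Fumio, Kaede.
Fumio is living and takes 5/192.
Kaede is living and takes 5/192.
Yoshiko is living and takes 5/96.
Chiyo is living and takes 5/96.
Satoshi is living and takes 5/24.
Emiko is living and takes 5/24.

Akira 5/96; Chiyo 5/96; Emiko 5/24; Fumio 5/192; Kaede 5/192; Noboru 3/8; Satoshi 5/24; Yoshiko 5/96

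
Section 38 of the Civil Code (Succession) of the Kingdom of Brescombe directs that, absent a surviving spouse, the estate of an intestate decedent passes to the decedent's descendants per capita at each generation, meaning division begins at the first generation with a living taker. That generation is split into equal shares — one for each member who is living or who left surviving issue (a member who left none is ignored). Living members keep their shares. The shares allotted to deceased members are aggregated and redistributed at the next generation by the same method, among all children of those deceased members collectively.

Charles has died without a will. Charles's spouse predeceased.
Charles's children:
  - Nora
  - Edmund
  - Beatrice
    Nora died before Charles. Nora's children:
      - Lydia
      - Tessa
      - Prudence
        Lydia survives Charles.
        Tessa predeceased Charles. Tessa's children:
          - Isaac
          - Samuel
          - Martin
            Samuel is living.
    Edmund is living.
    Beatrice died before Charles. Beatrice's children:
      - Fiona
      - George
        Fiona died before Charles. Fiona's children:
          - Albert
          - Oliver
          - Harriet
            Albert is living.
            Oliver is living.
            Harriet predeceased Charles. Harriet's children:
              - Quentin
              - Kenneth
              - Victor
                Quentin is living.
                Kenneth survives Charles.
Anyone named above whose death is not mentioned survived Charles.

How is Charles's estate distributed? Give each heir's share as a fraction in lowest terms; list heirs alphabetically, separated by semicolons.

There is no surviving spouse, so the entire estate passes to Charles's descendants per capita at each generation.
At generation 1 (Nora, Edmund, Beatrice) there are 3 shares of (1)/3 = 1/3 each.
Living: Edmund — each takes 1/3.
Deceased: Nora and Beatrice. Their combined 2/3 is pooled and carried to generation 2.
At generation 2 (Lydia, Tessa, Prudence, Fiona, George) there are 5 shares of (2/3)/5 = 2/15 each.
Living: Lydia, Prudence, and George — each takes 2/15.
Deceased: Tessa and Fiona. Their combined 4/15 is pooled and carried to generation 3.
At generation 3 (Isaac, Samuel, Martin, Albert, Oliver, Harriet) there are 6 shares of (4/15)/6 = 2/45 each.
Living: Isaac, Samuel, Martin, Albert, and Oliver — each takes 2/45.
Deceased: Harriet. That 2/45 share is carried to generation 4.
At generation 4 (Quentin, Kenneth, Victor) there are 3 shares of (2/45)/3 = 2/135 each.
Living: Quentin, Kenneth, and Victor — each takes 2/135.

Albert 2/45; Edmund 1/3; George 2/15; Isaac 2/45; Kenneth 2/135; Lydia 2/15; Martin 2/45; Oliver 2/45; Prudence 2/15; Quentin 2/135; Samuel 2/45; Victor 2/135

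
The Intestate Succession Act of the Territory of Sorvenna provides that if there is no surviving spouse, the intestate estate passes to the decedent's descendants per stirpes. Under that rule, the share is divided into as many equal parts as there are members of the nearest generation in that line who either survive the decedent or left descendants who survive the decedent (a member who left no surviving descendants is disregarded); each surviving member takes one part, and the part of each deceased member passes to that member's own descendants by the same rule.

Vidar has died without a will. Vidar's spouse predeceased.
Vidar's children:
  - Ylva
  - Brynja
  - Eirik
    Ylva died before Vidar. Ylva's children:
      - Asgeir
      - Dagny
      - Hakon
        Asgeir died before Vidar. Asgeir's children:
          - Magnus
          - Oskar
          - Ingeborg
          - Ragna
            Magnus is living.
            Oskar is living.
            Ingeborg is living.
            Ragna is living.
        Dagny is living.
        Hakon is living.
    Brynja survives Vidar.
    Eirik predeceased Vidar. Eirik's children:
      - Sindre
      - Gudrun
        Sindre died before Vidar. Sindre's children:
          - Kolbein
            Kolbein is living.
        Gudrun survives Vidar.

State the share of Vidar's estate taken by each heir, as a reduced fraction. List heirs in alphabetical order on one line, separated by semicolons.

There is no surviving spouse, so the entire estate passes to Vidar's descendants per stirpes.
The estate is divided into 3 equal shares of 1/3 among Ylva, Brynja, Eirik.
Ylva predeceased; the 1/3 allotted to Ylva's branch passes to Ylva's issue by representation.
The 1/3 is divided into 3 equal shares of 1/9 among Asgeir, Dagny, Hakon.
Asgeir predeceased; the 1/9 allotted to Asgeir's branch passes to Asgeir's issue by representation.
The 1/9 is divided into 4 equal shares of 1/36 among Magnus, Oskar, Ingeborg, Ragna.
Magnus is living and takes 1/36.
Oskar is living and takes 1/36.
Ingeborg is living and takes 1/36.
Ragna is living and takes 1/36.
Dagny is living and takes 1/9.
Hakon is living and takes 1/9.
Brynja is living and takes 1/3.
Eirik predeceased; the 1/3 allotted to Eirik's branch passes to Eirik's issue by representation.
The 1/3 is divided into 2 equal shares of 1/6 among Sindre, Gudrun.
Sindre predeceased; the 1/6 allotted to Sindre's branch passes to Sindre's issue by representation.
Kolbein is the sole taker at this level and receives the full 1/6.
Gudrun is living and takes 1/6.

Brynja 1/3; Dagny 1/9; Gudrun 1/6; Hakon 1/9; Ingeborg 1/36; Kolbein 1/6; Magnus 1/36; Oskar 1/36; Ragna 1/36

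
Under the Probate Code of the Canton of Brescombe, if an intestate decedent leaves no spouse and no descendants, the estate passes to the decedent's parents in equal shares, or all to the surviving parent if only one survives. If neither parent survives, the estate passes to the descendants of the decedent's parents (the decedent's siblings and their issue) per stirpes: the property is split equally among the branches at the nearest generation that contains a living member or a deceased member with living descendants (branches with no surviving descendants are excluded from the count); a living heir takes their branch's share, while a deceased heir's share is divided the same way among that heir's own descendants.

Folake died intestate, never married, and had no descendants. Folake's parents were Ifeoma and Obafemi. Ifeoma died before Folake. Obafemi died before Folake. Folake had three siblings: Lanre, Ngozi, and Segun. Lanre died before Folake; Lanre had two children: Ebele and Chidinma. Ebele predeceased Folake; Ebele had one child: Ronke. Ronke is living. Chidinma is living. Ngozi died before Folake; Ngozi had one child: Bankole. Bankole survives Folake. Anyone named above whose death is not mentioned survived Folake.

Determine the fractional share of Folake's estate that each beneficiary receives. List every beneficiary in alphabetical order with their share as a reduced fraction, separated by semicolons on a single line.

Neither parent survives and there are no descendants, so the estate passes to Folake's siblings and their issue per stirpes.
The estate is divided into 3 equal shares of 1/3 among Lanre, Ngozi, Segun.
Lanre predeceased; the 1/3 allotted to Lanre's branch passes to Lanre's issue by representation.
The 1/3 is divided into 2 equal shares of 1/6 among Ebele, Chidinma.
Ebele predeceased; the 1/6 allotted to Ebele's branch passes to Ebele's issue by representation.
Ronke is the sole taker at this level and receives the full 1/6.
Chidinma is living and takes 1/6.
Ngozi predeceased; the 1/3 allotted to Ngozi's branch passes to Ngozi's issue by representation.
Bankole is the sole taker at this level and receives the full 1/3.
Segun is living and takes 1/3.

Bankole 1/3; Chidinma 1/6; Ronke 1/6; Segun 1/3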